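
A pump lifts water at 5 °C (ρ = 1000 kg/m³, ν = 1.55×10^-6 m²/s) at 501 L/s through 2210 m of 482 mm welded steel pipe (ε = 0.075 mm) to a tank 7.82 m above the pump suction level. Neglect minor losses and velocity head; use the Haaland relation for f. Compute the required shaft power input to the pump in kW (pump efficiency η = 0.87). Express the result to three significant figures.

V = 4Q/(πD²) = 2.746 m/s; Re = 8.54×10^5; ε/D = 1.56×10^-4; f = 0.01422
h_f = f(L/D)V²/2g = 25.06 m
Total head H = z + h_f = 7.82 + 25.06 = 32.88 m
P_hyd = ρgQH = 1000·9.81·0.501·32.88 = 161.6 kW
P_shaft = P_hyd/η = 161.6/0.87 = 185.7 kW

P_shaft ≈ 186 kW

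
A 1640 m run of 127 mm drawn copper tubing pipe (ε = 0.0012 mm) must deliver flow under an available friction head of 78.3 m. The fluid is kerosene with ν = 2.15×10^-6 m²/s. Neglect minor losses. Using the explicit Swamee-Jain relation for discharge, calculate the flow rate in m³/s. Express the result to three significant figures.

Swamee-Jain (Type II): Q = -0.965·√(gD⁵h_f/L)·ln[ε/(3.7D) + √(3.17ν²L/(gD³h_f))]
√(gD⁵h_f/L) = √(9.81·0.127⁵·78.3/1640) = 0.003934
ε/(3.7D) = 2.55×10^-6; √(3.17ν²L/(gD³h_f)) = 1.24×10^-4
Q = -0.965·0.003934·ln(1.261×10^-4) = 0.03408 m³/s
Check: V = 2.69 m/s, Re = 1.59×10^5, f = 0.01633, h_f = 77.8 m ≈ 78.3 m ✓

Q ≈ 0.0341 m³/s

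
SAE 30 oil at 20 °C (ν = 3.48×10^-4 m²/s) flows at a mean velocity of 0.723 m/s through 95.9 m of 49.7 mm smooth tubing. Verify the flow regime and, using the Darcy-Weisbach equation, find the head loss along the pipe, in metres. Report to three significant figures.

h_f ≈ 31.9 m

Re = VD/ν = 0.723·0.04970/3.48×10^-4 = 103 → laminar (Re < 2300)
f = 64/Re = 0.6198
h_f = f(L/D)V²/(2g) = 0.6198·(95.9/0.04970)·0.723²/(2·9.81) = 31.86 m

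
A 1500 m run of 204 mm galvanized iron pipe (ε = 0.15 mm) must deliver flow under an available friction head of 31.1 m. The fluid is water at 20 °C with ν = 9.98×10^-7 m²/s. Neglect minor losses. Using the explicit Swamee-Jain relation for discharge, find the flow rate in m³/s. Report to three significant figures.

Q ≈ 0.0681 m³/s

Swamee-Jain (Type II): Q = -0.965·√(gD⁵h_f/L)·ln[ε/(3.7D) + √(3.17ν²L/(gD³h_f))]
√(gD⁵h_f/L) = √(9.81·0.204⁵·31.1/1500) = 0.008477
ε/(3.7D) = 1.99×10^-4; √(3.17ν²L/(gD³h_f)) = 4.28×10^-5
Q = -0.965·0.008477·ln(2.415×10^-4) = 0.06813 m³/s
Check: V = 2.08 m/s, Re = 4.26×10^5, f = 0.01923, h_f = 31.3 m ≈ 31.1 m ✓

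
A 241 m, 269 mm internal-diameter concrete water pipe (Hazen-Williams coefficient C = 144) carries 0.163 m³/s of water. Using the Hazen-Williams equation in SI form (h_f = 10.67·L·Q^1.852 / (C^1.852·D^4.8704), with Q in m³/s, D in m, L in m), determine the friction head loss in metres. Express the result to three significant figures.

h_f = 10.67·241·0.163^1.852 / (144^1.852·0.269^4.8704) = 5.385 m

h_f ≈ 5.39 m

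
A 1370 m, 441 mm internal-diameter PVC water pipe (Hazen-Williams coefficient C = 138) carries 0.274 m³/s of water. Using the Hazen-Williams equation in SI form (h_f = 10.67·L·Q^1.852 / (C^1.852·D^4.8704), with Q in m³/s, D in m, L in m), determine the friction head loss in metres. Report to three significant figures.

h_f ≈ 7.80 m

h_f = 10.67·1370·0.274^1.852 / (138^1.852·0.441^4.8704) = 7.803 m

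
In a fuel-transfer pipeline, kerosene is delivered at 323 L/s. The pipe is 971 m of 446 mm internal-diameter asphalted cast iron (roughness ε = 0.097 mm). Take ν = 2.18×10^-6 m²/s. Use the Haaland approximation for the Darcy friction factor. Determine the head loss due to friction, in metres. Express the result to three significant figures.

V = 4Q/(πD²) = 4·0.323/(π·0.446²) = 2.067 m/s
Re = VD/ν = 2.067·0.446/2.18×10^-6 = 4.23×10^5 → turbulent
ε/D = 0.097/446 = 2.17×10^-4
Haaland: f = 0.01567
h_f = f(L/D)V²/(2g) = 0.01567·(971/0.446)·2.067²/(2·9.81) = 7.431 m

h_f ≈ 7.43 m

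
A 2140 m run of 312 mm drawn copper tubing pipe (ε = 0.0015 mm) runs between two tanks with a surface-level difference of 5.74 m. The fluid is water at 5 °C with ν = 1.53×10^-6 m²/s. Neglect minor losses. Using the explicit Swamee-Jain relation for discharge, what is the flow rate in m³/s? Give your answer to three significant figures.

Swamee-Jain (Type II): Q = -0.965·√(gD⁵h_f/L)·ln[ε/(3.7D) + √(3.17ν²L/(gD³h_f))]
√(gD⁵h_f/L) = √(9.81·0.312⁵·5.74/2140) = 0.008820
ε/(3.7D) = 1.30×10^-6; √(3.17ν²L/(gD³h_f)) = 9.64×10^-5
Q = -0.965·0.008820·ln(9.766×10^-5) = 0.07859 m³/s
Check: V = 1.03 m/s, Re = 2.10×10^5, f = 0.01544, h_f = 5.70 m ≈ 5.74 m ✓

Q ≈ 0.0786 m³/s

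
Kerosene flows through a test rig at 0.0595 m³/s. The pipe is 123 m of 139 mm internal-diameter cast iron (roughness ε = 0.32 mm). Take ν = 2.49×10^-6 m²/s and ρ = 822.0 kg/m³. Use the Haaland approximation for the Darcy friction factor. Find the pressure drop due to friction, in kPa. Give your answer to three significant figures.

V = 4Q/(πD²) = 4·0.0595/(π·0.139²) = 3.921 m/s
Re = VD/ν = 3.921·0.139/2.49×10^-6 = 2.19×10^5 → turbulent
ε/D = 0.32/139 = 0.00230
Haaland: f = 0.02503
h_f = f(L/D)V²/(2g) = 0.02503·(123/0.139)·3.921²/(2·9.81) = 17.35 m
Δp = ρg·h_f = 822.0·9.81·17.35 = 139.9 kPa

Δp ≈ 140 kPa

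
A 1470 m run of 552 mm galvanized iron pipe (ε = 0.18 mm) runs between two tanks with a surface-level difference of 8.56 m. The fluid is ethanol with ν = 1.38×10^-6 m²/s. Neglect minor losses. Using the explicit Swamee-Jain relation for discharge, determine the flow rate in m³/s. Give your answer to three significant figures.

Swamee-Jain (Type II): Q = -0.965·√(gD⁵h_f/L)·ln[ε/(3.7D) + √(3.17ν²L/(gD³h_f))]
√(gD⁵h_f/L) = √(9.81·0.552⁵·8.56/1470) = 0.05411
ε/(3.7D) = 8.81×10^-5; √(3.17ν²L/(gD³h_f)) = 2.51×10^-5
Q = -0.965·0.05411·ln(1.132×10^-4) = 0.4744 m³/s
Check: V = 1.98 m/s, Re = 7.93×10^5, f = 0.01615, h_f = 8.62 m ≈ 8.56 m ✓

Q ≈ 0.474 m³/s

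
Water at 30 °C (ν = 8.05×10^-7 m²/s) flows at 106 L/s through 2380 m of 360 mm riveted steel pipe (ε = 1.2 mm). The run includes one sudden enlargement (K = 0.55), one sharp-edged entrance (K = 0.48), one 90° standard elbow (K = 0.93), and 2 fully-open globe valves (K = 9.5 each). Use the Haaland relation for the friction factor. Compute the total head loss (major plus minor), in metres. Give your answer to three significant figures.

V = 4Q/(πD²) = 1.041 m/s; V²/2g = 0.05527 m
Re = 4.66×10^5, ε/D = 0.00333 → f = 0.02726 (Haaland)
Major: h_f = f(L/D)·V²/2g = 0.02726·6611·0.05527 = 9.960 m
Minor: ΣK = 21.0; h_m = ΣK·V²/2g = 1.159 m
Total H_L = 9.960 + 1.159 = 11.12 m

H_L ≈ 11.1 m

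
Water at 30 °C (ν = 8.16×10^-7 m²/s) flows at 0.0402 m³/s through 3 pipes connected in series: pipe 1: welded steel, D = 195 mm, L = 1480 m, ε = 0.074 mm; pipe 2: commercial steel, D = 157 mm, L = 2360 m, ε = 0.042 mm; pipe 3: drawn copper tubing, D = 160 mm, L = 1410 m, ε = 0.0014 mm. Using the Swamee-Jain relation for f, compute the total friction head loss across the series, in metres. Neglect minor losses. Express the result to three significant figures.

Pipe 1: V = 1.346 m/s, Re = 3.22×10^5, ε/D = 3.79×10^-4, f = 0.01750, h_1 = f(L/D)V²/2g = 12.26 m
Pipe 2: V = 2.077 m/s, Re = 4.00×10^5, ε/D = 2.68×10^-4, f = 0.01640, h_2 = f(L/D)V²/2g = 54.16 m
Pipe 3: V = 1.999 m/s, Re = 3.92×10^5, ε/D = 8.75×10^-6, f = 0.01380, h_3 = f(L/D)V²/2g = 24.78 m
Series → Q common, losses add: H = Σh = 91.21 m

H ≈ 91.2 m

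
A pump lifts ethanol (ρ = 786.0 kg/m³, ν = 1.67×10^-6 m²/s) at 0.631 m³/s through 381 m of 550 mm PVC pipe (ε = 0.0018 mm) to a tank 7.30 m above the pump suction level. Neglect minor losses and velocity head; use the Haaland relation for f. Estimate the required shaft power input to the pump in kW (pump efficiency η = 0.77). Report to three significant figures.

P_shaft ≈ 64.9 kW

V = 4Q/(πD²) = 2.656 m/s; Re = 8.75×10^5; ε/D = 3.27×10^-6; f = 0.01190
h_f = f(L/D)V²/2g = 2.964 m
Total head H = z + h_f = 7.30 + 2.964 = 10.26 m
P_hyd = ρgQH = 786.0·9.81·0.631·10.26 = 49.94 kW
P_shaft = P_hyd/η = 49.94/0.77 = 64.85 kW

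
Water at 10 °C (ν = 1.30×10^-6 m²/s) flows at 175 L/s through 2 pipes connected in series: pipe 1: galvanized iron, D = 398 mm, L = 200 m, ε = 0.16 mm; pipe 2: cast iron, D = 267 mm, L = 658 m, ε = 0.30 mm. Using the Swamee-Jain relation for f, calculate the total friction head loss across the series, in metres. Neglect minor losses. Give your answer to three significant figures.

Pipe 1: V = 1.407 m/s, Re = 4.31×10^5, ε/D = 4.02×10^-4, f = 0.01729, h_1 = f(L/D)V²/2g = 0.8760 m
Pipe 2: V = 3.126 m/s, Re = 6.42×10^5, ε/D = 0.00112, f = 0.02075, h_2 = f(L/D)V²/2g = 25.46 m
Series → Q common, losses add: H = Σh = 26.33 m

H ≈ 26.3 m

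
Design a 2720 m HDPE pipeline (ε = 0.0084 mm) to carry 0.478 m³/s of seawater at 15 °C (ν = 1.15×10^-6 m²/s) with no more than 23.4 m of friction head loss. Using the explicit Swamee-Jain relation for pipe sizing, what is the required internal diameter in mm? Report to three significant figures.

D ≈ 486 mm

Swamee-Jain (Type III): D = 0.66·[ε^1.25·(LQ²/(gh_f))^4.75 + ν·Q^9.4·(L/(gh_f))^5.2]^0.04
LQ²/(gh_f) = 2.707; L/(gh_f) = 11.85
Term 1 = ε^1.25·(…)^4.75 = 5.13×10^-5; Term 2 = ν·Q^9.4·(…)^5.2 = 4.27×10^-4
D = 0.66·(5.13×10^-5 + 4.27×10^-4)^0.04 = 0.4861 m = 486 mm
Check: V = 2.58 m/s, Re = 1.09×10^6, f = 0.01188, h_f = 22.5 m ≈ 23.4 m ✓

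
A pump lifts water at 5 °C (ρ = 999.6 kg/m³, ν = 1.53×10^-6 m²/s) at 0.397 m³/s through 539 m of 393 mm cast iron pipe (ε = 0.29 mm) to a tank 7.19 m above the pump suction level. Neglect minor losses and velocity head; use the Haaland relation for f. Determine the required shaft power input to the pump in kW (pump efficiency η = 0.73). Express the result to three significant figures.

V = 4Q/(πD²) = 3.273 m/s; Re = 8.41×10^5; ε/D = 7.38×10^-4; f = 0.01869
h_f = f(L/D)V²/2g = 13.99 m
Total head H = z + h_f = 7.19 + 13.99 = 21.18 m
P_hyd = ρgQH = 999.6·9.81·0.397·21.18 = 82.47 kW
P_shaft = P_hyd/η = 82.47/0.73 = 113.0 kW

P_shaft ≈ 113 kW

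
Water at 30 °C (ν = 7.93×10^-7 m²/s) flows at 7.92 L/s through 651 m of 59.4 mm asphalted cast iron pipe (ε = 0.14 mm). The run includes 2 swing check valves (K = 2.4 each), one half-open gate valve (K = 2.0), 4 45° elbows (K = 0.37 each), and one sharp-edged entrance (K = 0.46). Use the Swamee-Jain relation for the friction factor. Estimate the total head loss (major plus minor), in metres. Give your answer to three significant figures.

V = 4Q/(πD²) = 2.858 m/s; V²/2g = 0.4163 m
Re = 2.14×10^5, ε/D = 0.00236 → f = 0.02540 (Swamee-Jain)
Major: h_f = f(L/D)·V²/2g = 0.02540·10960·0.4163 = 115.9 m
Minor: ΣK = 8.74; h_m = ΣK·V²/2g = 3.639 m
Total H_L = 115.9 + 3.639 = 119.5 m

H_L ≈ 120 m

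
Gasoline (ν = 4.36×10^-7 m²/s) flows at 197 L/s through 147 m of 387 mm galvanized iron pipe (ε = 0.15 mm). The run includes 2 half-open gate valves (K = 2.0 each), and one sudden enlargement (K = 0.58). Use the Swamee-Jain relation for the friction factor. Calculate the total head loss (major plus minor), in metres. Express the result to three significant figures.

H_L ≈ 1.54 m

V = 4Q/(πD²) = 1.675 m/s; V²/2g = 0.1430 m
Re = 1.49×10^6, ε/D = 3.88×10^-4 → f = 0.01628 (Swamee-Jain)
Major: h_f = f(L/D)·V²/2g = 0.01628·379.8·0.1430 = 0.8843 m
Minor: ΣK = 4.58; h_m = ΣK·V²/2g = 0.6547 m
Total H_L = 0.8843 + 0.6547 = 1.539 m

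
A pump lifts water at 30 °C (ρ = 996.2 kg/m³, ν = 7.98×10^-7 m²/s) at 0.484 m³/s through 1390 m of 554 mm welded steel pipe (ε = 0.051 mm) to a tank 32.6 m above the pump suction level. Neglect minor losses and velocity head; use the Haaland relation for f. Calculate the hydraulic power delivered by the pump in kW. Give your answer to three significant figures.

P_hyd ≈ 186 kW

V = 4Q/(πD²) = 2.008 m/s; Re = 1.39×10^6; ε/D = 9.21×10^-5; f = 0.01288
h_f = f(L/D)V²/2g = 6.638 m
Total head H = z + h_f = 32.6 + 6.638 = 39.24 m
P_hyd = ρgQH = 996.2·9.81·0.484·39.24 = 185.6 kW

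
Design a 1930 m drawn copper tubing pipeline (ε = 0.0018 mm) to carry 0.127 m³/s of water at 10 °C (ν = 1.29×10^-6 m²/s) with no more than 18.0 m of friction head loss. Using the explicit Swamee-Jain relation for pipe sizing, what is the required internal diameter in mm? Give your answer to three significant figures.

Swamee-Jain (Type III): D = 0.66·[ε^1.25·(LQ²/(gh_f))^4.75 + ν·Q^9.4·(L/(gh_f))^5.2]^0.04
LQ²/(gh_f) = 0.1763; L/(gh_f) = 10.93
Term 1 = ε^1.25·(…)^4.75 = 1.73×10^-11; Term 2 = ν·Q^9.4·(…)^5.2 = 1.22×10^-9
D = 0.66·(1.73×10^-11 + 1.22×10^-9)^0.04 = 0.2906 m = 291 mm
Check: V = 1.91 m/s, Re = 4.31×10^5, f = 0.01353, h_f = 16.8 m ≈ 18.0 m ✓

D ≈ 291 mm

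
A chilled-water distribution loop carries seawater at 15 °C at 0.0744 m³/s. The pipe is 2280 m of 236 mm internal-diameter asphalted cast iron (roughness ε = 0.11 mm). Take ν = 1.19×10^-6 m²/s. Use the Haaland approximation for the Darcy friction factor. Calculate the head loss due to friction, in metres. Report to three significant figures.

V = 4Q/(πD²) = 4·0.0744/(π·0.236²) = 1.701 m/s
Re = VD/ν = 1.701·0.236/1.19×10^-6 = 3.37×10^5 → turbulent
ε/D = 0.11/236 = 4.66×10^-4
Haaland: f = 0.01774
h_f = f(L/D)V²/(2g) = 0.01774·(2280/0.236)·1.701²/(2·9.81) = 25.26 m

h_f ≈ 25.3 m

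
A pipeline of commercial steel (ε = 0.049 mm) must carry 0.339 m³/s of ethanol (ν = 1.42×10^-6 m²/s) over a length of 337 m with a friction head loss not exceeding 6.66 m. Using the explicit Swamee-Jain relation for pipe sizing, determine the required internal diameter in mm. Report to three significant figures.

Swamee-Jain (Type III): D = 0.66·[ε^1.25·(LQ²/(gh_f))^4.75 + ν·Q^9.4·(L/(gh_f))^5.2]^0.04
LQ²/(gh_f) = 0.5928; L/(gh_f) = 5.158
Term 1 = ε^1.25·(…)^4.75 = 3.42×10^-7; Term 2 = ν·Q^9.4·(…)^5.2 = 2.76×10^-7
D = 0.66·(3.42×10^-7 + 2.76×10^-7)^0.04 = 0.3726 m = 373 mm
Check: V = 3.11 m/s, Re = 8.16×10^5, f = 0.01417, h_f = 6.32 m ≈ 6.66 m ✓

D ≈ 373 mm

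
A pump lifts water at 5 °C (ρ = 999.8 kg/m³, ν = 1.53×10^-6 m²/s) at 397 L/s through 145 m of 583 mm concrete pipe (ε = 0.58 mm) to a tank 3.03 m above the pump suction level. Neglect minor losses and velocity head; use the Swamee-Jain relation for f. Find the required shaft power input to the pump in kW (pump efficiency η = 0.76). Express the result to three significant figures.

P_shaft ≈ 18.4 kW

V = 4Q/(πD²) = 1.487 m/s; Re = 5.67×10^5; ε/D = 9.95×10^-4; f = 0.02026
h_f = f(L/D)V²/2g = 0.5680 m
Total head H = z + h_f = 3.03 + 0.5680 = 3.598 m
P_hyd = ρgQH = 999.8·9.81·0.397·3.598 = 14.01 kW
P_shaft = P_hyd/η = 14.01/0.76 = 18.43 kW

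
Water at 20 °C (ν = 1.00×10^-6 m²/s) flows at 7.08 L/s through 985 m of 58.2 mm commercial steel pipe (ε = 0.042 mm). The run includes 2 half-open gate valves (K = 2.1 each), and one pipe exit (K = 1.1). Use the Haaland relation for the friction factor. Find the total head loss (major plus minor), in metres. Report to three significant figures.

H_L ≈ 125 m

V = 4Q/(πD²) = 2.661 m/s; V²/2g = 0.3610 m
Re = 1.55×10^5, ε/D = 7.22×10^-4 → f = 0.02011 (Haaland)
Major: h_f = f(L/D)·V²/2g = 0.02011·16924·0.3610 = 122.8 m
Minor: ΣK = 5.30; h_m = ΣK·V²/2g = 1.913 m
Total H_L = 122.8 + 1.913 = 124.7 m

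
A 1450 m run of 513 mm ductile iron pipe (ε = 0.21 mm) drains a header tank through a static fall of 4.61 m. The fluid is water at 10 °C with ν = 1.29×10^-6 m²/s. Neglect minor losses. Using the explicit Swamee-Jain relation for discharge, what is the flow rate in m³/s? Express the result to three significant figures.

Swamee-Jain (Type II): Q = -0.965·√(gD⁵h_f/L)·ln[ε/(3.7D) + √(3.17ν²L/(gD³h_f))]
√(gD⁵h_f/L) = √(9.81·0.513⁵·4.61/1450) = 0.03329
ε/(3.7D) = 1.11×10^-4; √(3.17ν²L/(gD³h_f)) = 3.54×10^-5
Q = -0.965·0.03329·ln(1.460×10^-4) = 0.2837 m³/s
Check: V = 1.37 m/s, Re = 5.46×10^5, f = 0.01710, h_f = 4.64 m ≈ 4.61 m ✓

Q ≈ 0.284 m³/s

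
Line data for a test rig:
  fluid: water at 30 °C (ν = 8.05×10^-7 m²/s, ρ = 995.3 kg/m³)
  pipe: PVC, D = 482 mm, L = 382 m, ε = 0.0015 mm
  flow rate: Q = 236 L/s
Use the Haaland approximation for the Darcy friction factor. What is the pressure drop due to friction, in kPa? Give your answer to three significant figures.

Δp ≈ 8.01 kPa

V = 4Q/(πD²) = 4·0.236/(π·0.482²) = 1.293 m/s
Re = VD/ν = 1.293·0.482/8.05×10^-7 = 7.74×10^5 → turbulent
ε/D = 0.0015/482 = 3.11×10^-6
Haaland: f = 0.01214
h_f = f(L/D)V²/(2g) = 0.01214·(382/0.482)·1.293²/(2·9.81) = 0.8206 m
Δp = ρg·h_f = 995.3·9.81·0.8206 = 8.012 kPa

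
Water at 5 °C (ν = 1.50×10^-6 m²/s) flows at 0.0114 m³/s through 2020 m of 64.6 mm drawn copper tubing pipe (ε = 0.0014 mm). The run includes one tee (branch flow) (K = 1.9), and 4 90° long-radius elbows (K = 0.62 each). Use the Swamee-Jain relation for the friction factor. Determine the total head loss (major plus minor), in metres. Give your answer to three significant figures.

H_L ≈ 323 m

V = 4Q/(πD²) = 3.478 m/s; V²/2g = 0.6166 m
Re = 1.50×10^5, ε/D = 2.17×10^-5 → f = 0.01661 (Swamee-Jain)
Major: h_f = f(L/D)·V²/2g = 0.01661·31269·0.6166 = 320.3 m
Minor: ΣK = 4.38; h_m = ΣK·V²/2g = 2.701 m
Total H_L = 320.3 + 2.701 = 323.0 m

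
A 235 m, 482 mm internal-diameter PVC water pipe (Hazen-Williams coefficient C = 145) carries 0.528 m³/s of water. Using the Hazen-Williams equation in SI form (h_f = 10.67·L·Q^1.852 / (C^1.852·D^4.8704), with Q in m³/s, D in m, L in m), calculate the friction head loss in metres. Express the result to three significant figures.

h_f ≈ 2.67 m

h_f = 10.67·235·0.528^1.852 / (145^1.852·0.482^4.8704) = 2.669 m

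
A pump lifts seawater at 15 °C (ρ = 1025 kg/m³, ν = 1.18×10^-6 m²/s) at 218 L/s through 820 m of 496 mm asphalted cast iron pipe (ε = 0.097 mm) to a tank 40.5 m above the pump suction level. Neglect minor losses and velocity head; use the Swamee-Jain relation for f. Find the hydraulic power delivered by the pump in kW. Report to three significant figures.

P_hyd ≈ 92.4 kW

V = 4Q/(πD²) = 1.128 m/s; Re = 4.74×10^5; ε/D = 1.96×10^-4; f = 0.01554
h_f = f(L/D)V²/2g = 1.667 m
Total head H = z + h_f = 40.5 + 1.667 = 42.17 m
P_hyd = ρgQH = 1025·9.81·0.218·42.17 = 92.43 kW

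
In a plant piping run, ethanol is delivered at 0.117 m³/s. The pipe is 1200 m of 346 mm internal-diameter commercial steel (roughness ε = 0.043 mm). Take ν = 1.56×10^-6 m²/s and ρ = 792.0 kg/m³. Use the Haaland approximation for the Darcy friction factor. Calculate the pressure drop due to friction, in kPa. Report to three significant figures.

Δp ≈ 33.2 kPa

V = 4Q/(πD²) = 4·0.117/(π·0.346²) = 1.244 m/s
Re = VD/ν = 1.244·0.346/1.56×10^-6 = 2.76×10^5 → turbulent
ε/D = 0.043/346 = 1.24×10^-4
Haaland: f = 0.01561
h_f = f(L/D)V²/(2g) = 0.01561·(1200/0.346)·1.244²/(2·9.81) = 4.274 m
Δp = ρg·h_f = 792.0·9.81·4.274 = 33.21 kPa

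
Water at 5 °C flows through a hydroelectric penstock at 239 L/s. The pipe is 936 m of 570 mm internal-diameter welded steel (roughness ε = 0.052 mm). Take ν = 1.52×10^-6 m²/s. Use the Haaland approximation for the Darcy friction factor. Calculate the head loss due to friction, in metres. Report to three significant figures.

h_f ≈ 1.09 m

V = 4Q/(πD²) = 4·0.239/(π·0.570²) = 0.9366 m/s
Re = VD/ν = 0.9366·0.570/1.52×10^-6 = 3.51×10^5 → turbulent
ε/D = 0.052/570 = 9.12×10^-5
Haaland: f = 0.01482
h_f = f(L/D)V²/(2g) = 0.01482·(936/0.570)·0.9366²/(2·9.81) = 1.088 m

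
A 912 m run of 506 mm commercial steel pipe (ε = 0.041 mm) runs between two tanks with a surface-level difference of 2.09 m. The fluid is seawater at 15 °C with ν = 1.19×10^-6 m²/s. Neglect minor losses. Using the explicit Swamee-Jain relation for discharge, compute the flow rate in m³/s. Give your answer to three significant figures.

Swamee-Jain (Type II): Q = -0.965·√(gD⁵h_f/L)·ln[ε/(3.7D) + √(3.17ν²L/(gD³h_f))]
√(gD⁵h_f/L) = √(9.81·0.506⁵·2.09/912) = 0.02731
ε/(3.7D) = 2.19×10^-5; √(3.17ν²L/(gD³h_f)) = 3.93×10^-5
Q = -0.965·0.02731·ln(6.116×10^-5) = 0.2557 m³/s
Check: V = 1.27 m/s, Re = 5.41×10^5, f = 0.01410, h_f = 2.09 m ≈ 2.09 m ✓

Q ≈ 0.256 m³/s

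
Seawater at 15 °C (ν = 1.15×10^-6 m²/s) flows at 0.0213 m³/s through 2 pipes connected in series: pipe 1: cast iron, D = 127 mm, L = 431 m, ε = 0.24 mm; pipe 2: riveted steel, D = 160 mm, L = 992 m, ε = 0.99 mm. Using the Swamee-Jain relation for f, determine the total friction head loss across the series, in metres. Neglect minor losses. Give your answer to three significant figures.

H ≈ 23.6 m

Pipe 1: V = 1.681 m/s, Re = 1.86×10^5, ε/D = 0.00189, f = 0.02424, h_1 = f(L/D)V²/2g = 11.86 m
Pipe 2: V = 1.059 m/s, Re = 1.47×10^5, ε/D = 0.00619, f = 0.03319, h_2 = f(L/D)V²/2g = 11.77 m
Series → Q common, losses add: H = Σh = 23.62 m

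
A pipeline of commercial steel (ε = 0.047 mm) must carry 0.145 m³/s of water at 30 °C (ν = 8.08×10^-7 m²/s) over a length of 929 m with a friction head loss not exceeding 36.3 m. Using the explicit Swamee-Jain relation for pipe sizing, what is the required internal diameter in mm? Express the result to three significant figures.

Swamee-Jain (Type III): D = 0.66·[ε^1.25·(LQ²/(gh_f))^4.75 + ν·Q^9.4·(L/(gh_f))^5.2]^0.04
LQ²/(gh_f) = 0.05485; L/(gh_f) = 2.609
Term 1 = ε^1.25·(…)^4.75 = 3.99×10^-12; Term 2 = ν·Q^9.4·(…)^5.2 = 1.55×10^-12
D = 0.66·(3.99×10^-12 + 1.55×10^-12)^0.04 = 0.2340 m = 234 mm
Check: V = 3.37 m/s, Re = 9.76×10^5, f = 0.01480, h_f = 34.0 m ≈ 36.3 m ✓

D ≈ 234 mm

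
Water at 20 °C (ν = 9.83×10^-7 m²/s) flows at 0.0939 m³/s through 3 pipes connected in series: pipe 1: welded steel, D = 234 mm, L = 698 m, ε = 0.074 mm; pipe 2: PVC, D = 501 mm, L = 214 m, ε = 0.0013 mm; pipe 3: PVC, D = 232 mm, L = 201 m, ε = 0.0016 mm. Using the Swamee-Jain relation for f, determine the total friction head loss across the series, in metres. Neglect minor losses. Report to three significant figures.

H ≈ 14.9 m

Pipe 1: V = 2.183 m/s, Re = 5.20×10^5, ε/D = 3.16×10^-4, f = 0.01646, h_1 = f(L/D)V²/2g = 11.93 m
Pipe 2: V = 0.4763 m/s, Re = 2.43×10^5, ε/D = 2.59×10^-6, f = 0.01499, h_2 = f(L/D)V²/2g = 0.07404 m
Pipe 3: V = 2.221 m/s, Re = 5.24×10^5, ε/D = 6.90×10^-6, f = 0.01310, h_3 = f(L/D)V²/2g = 2.853 m
Series → Q common, losses add: H = Σh = 14.86 m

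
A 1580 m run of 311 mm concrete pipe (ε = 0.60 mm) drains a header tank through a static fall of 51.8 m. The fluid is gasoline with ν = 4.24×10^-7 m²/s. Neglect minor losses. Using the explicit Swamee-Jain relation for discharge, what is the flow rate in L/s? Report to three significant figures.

Q ≈ 223 L/s

Swamee-Jain (Type II): Q = -0.965·√(gD⁵h_f/L)·ln[ε/(3.7D) + √(3.17ν²L/(gD³h_f))]
√(gD⁵h_f/L) = √(9.81·0.311⁵·51.8/1580) = 0.03059
ε/(3.7D) = 5.21×10^-4; √(3.17ν²L/(gD³h_f)) = 7.68×10^-6
Q = -0.965·0.03059·ln(5.291×10^-4) = 0.2227 m³/s
Check: V = 2.93 m/s, Re = 2.15×10^6, f = 0.02333, h_f = 51.9 m ≈ 51.8 m ✓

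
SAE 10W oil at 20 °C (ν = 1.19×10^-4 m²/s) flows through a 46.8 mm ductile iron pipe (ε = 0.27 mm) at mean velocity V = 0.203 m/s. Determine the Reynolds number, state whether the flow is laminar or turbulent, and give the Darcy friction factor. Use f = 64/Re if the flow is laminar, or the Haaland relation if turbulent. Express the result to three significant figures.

Re ≈ 79.8; laminar; f = 64/Re ≈ 0.802

Re = VD/ν = 0.2030·0.0468/1.19×10^-4 = 79.8
Re < 2300 → laminar → f = 64/Re = 0.8017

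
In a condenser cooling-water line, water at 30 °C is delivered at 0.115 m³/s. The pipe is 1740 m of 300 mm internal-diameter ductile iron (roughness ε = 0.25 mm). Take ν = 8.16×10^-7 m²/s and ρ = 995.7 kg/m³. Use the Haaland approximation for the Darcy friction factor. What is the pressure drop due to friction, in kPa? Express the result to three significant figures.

V = 4Q/(πD²) = 4·0.115/(π·0.300²) = 1.627 m/s
Re = VD/ν = 1.627·0.300/8.16×10^-7 = 5.98×10^5 → turbulent
ε/D = 0.25/300 = 8.33×10^-4
Haaland: f = 0.01933
h_f = f(L/D)V²/(2g) = 0.01933·(1740/0.300)·1.627²/(2·9.81) = 15.12 m
Δp = ρg·h_f = 995.7·9.81·15.12 = 147.7 kPa

Δp ≈ 148 kPa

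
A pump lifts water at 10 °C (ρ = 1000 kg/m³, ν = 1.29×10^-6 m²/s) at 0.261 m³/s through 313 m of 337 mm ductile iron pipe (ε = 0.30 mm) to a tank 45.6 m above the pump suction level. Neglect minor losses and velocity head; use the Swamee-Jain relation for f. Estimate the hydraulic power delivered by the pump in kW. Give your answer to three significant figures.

V = 4Q/(πD²) = 2.926 m/s; Re = 7.64×10^5; ε/D = 8.90×10^-4; f = 0.01963
h_f = f(L/D)V²/2g = 7.955 m
Total head H = z + h_f = 45.6 + 7.955 = 53.55 m
P_hyd = ρgQH = 1000·9.81·0.261·53.55 = 137.1 kW

P_hyd ≈ 137 kW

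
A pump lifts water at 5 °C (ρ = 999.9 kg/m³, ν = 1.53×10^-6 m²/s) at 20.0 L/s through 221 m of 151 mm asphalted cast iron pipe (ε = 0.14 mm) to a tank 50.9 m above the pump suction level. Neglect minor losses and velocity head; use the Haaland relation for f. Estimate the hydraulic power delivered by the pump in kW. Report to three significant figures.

P_hyd ≈ 10.4 kW

V = 4Q/(πD²) = 1.117 m/s; Re = 1.10×10^5; ε/D = 9.27×10^-4; f = 0.02152
h_f = f(L/D)V²/2g = 2.002 m
Total head H = z + h_f = 50.9 + 2.002 = 52.90 m
P_hyd = ρgQH = 999.9·9.81·0.0200·52.90 = 10.38 kW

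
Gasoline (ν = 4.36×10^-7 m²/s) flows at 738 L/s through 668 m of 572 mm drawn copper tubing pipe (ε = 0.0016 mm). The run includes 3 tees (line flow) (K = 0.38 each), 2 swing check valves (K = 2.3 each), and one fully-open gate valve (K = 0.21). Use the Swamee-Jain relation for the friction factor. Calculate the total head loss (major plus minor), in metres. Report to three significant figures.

V = 4Q/(πD²) = 2.872 m/s; V²/2g = 0.4204 m
Re = 3.77×10^6, ε/D = 2.80×10^-6 → f = 0.009557 (Swamee-Jain)
Major: h_f = f(L/D)·V²/2g = 0.009557·1168·0.4204 = 4.692 m
Minor: ΣK = 5.95; h_m = ΣK·V²/2g = 2.501 m
Total H_L = 4.692 + 2.501 = 7.193 m

H_L ≈ 7.19 m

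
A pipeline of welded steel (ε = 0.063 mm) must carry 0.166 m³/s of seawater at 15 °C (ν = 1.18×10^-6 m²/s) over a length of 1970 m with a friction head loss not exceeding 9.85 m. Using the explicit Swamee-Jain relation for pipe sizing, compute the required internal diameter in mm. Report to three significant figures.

Swamee-Jain (Type III): D = 0.66·[ε^1.25·(LQ²/(gh_f))^4.75 + ν·Q^9.4·(L/(gh_f))^5.2]^0.04
LQ²/(gh_f) = 0.5618; L/(gh_f) = 20.39
Term 1 = ε^1.25·(…)^4.75 = 3.63×10^-7; Term 2 = ν·Q^9.4·(…)^5.2 = 3.54×10^-7
D = 0.66·(3.63×10^-7 + 3.54×10^-7)^0.04 = 0.3748 m = 375 mm
Check: V = 1.50 m/s, Re = 4.78×10^5, f = 0.01527, h_f = 9.26 m ≈ 9.85 m ✓

D ≈ 375 mm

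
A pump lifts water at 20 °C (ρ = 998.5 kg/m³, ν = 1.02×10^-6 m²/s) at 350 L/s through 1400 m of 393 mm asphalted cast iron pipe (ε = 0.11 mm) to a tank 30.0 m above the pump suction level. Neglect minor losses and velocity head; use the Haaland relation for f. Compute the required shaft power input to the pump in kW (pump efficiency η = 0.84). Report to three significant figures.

V = 4Q/(πD²) = 2.885 m/s; Re = 1.11×10^6; ε/D = 2.80×10^-4; f = 0.01535
h_f = f(L/D)V²/2g = 23.21 m
Total head H = z + h_f = 30.0 + 23.21 = 53.21 m
P_hyd = ρgQH = 998.5·9.81·0.350·53.21 = 182.4 kW
P_shaft = P_hyd/η = 182.4/0.84 = 217.2 kW

P_shaft ≈ 217 kW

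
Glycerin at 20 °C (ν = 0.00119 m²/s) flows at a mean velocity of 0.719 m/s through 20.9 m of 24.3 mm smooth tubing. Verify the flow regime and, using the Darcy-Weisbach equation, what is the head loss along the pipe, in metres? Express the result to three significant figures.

h_f ≈ 98.8 m

Re = VD/ν = 0.719·0.02430/0.00119 = 14.7 → laminar (Re < 2300)
f = 64/Re = 4.359
h_f = f(L/D)V²/(2g) = 4.359·(20.9/0.02430)·0.719²/(2·9.81) = 98.78 m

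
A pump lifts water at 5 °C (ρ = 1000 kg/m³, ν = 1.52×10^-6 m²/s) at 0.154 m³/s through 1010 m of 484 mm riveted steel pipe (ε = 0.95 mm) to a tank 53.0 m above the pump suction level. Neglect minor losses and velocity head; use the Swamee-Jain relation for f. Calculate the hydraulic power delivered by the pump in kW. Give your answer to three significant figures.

P_hyd ≈ 82.8 kW

V = 4Q/(πD²) = 0.8370 m/s; Re = 2.67×10^5; ε/D = 0.00196; f = 0.02414
h_f = f(L/D)V²/2g = 1.799 m
Total head H = z + h_f = 53.0 + 1.799 = 54.80 m
P_hyd = ρgQH = 1000·9.81·0.154·54.80 = 82.79 kW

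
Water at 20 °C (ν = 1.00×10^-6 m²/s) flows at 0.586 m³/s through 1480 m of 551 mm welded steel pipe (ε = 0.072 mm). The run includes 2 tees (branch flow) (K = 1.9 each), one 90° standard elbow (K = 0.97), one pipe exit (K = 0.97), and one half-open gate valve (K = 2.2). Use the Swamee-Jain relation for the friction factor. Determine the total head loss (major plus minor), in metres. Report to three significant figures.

H_L ≈ 13.7 m

V = 4Q/(πD²) = 2.458 m/s; V²/2g = 0.3078 m
Re = 1.35×10^6, ε/D = 1.31×10^-4 → f = 0.01366 (Swamee-Jain)
Major: h_f = f(L/D)·V²/2g = 0.01366·2686·0.3078 = 11.29 m
Minor: ΣK = 7.94; h_m = ΣK·V²/2g = 2.444 m
Total H_L = 11.29 + 2.444 = 13.74 m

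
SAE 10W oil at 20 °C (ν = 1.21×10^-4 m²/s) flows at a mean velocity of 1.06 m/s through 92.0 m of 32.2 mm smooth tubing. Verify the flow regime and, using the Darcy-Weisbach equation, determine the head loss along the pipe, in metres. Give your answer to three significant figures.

Re = VD/ν = 1.06·0.03220/1.21×10^-4 = 282 → laminar (Re < 2300)
f = 64/Re = 0.2269
h_f = f(L/D)V²/(2g) = 0.2269·(92.0/0.03220)·1.06²/(2·9.81) = 37.12 m

h_f ≈ 37.1 m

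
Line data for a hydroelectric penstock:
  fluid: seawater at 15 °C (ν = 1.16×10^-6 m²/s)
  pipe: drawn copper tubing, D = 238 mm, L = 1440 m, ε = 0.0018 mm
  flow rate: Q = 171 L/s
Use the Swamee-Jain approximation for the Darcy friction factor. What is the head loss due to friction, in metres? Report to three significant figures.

h_f ≈ 55.8 m

V = 4Q/(πD²) = 4·0.171/(π·0.238²) = 3.844 m/s
Re = VD/ν = 3.844·0.238/1.16×10^-6 = 7.89×10^5 → turbulent
ε/D = 0.0018/238 = 7.56×10^-6
Swamee-Jain: f = 0.01225
h_f = f(L/D)V²/(2g) = 0.01225·(1440/0.238)·3.844²/(2·9.81) = 55.80 m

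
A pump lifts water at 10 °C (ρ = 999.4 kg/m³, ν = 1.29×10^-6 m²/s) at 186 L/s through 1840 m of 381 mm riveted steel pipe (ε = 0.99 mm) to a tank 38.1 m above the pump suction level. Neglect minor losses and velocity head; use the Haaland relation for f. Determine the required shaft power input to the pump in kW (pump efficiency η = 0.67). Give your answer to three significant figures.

P_shaft ≈ 149 kW

V = 4Q/(πD²) = 1.631 m/s; Re = 4.82×10^5; ε/D = 0.00260; f = 0.02547
h_f = f(L/D)V²/2g = 16.69 m
Total head H = z + h_f = 38.1 + 16.69 = 54.79 m
P_hyd = ρgQH = 999.4·9.81·0.186·54.79 = 99.91 kW
P_shaft = P_hyd/η = 99.91/0.67 = 149.1 kW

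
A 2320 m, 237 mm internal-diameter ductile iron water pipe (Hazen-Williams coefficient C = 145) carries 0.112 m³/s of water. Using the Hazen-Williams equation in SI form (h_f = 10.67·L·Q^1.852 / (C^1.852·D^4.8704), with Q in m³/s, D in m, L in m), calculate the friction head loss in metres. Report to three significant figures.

h_f = 10.67·2320·0.112^1.852 / (145^1.852·0.237^4.8704) = 47.33 m

h_f ≈ 47.3 m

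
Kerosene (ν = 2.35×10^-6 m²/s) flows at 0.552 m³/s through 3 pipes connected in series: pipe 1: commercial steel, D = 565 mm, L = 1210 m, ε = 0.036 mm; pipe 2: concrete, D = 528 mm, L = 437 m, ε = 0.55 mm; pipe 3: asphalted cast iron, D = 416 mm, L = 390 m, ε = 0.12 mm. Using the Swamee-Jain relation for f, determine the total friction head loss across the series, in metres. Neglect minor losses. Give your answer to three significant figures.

Pipe 1: V = 2.202 m/s, Re = 5.29×10^5, ε/D = 6.37×10^-5, f = 0.01392, h_1 = f(L/D)V²/2g = 7.363 m
Pipe 2: V = 2.521 m/s, Re = 5.66×10^5, ε/D = 0.00104, f = 0.02046, h_2 = f(L/D)V²/2g = 5.486 m
Pipe 3: V = 4.061 m/s, Re = 7.19×10^5, ε/D = 2.88×10^-4, f = 0.01591, h_3 = f(L/D)V²/2g = 12.54 m
Series → Q common, losses add: H = Σh = 25.39 m

H ≈ 25.4 m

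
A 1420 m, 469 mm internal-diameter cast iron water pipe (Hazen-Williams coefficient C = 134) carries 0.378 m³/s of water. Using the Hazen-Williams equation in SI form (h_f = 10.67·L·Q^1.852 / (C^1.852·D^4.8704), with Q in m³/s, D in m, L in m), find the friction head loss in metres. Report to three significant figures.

h_f ≈ 11.5 m

h_f = 10.67·1420·0.378^1.852 / (134^1.852·0.469^4.8704) = 11.48 m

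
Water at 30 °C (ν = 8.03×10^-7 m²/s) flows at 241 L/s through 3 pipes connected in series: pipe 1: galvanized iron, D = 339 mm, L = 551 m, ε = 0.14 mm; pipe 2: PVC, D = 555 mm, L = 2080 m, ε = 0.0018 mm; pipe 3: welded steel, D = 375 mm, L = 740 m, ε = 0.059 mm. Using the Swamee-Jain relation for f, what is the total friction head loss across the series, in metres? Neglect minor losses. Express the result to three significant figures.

Pipe 1: V = 2.670 m/s, Re = 1.13×10^6, ε/D = 4.13×10^-4, f = 0.01662, h_1 = f(L/D)V²/2g = 9.813 m
Pipe 2: V = 0.9962 m/s, Re = 6.89×10^5, ε/D = 3.24×10^-6, f = 0.01244, h_2 = f(L/D)V²/2g = 2.358 m
Pipe 3: V = 2.182 m/s, Re = 1.02×10^6, ε/D = 1.57×10^-4, f = 0.01426, h_3 = f(L/D)V²/2g = 6.829 m
Series → Q common, losses add: H = Σh = 19.00 m

H ≈ 19.0 m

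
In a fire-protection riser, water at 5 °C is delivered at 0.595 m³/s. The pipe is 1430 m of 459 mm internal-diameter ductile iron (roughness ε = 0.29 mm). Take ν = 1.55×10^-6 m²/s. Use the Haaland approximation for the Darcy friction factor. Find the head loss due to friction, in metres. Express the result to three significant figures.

V = 4Q/(πD²) = 4·0.595/(π·0.459²) = 3.596 m/s
Re = VD/ν = 3.596·0.459/1.55×10^-6 = 1.06×10^6 → turbulent
ε/D = 0.29/459 = 6.32×10^-4
Haaland: f = 0.01800
h_f = f(L/D)V²/(2g) = 0.01800·(1430/0.459)·3.596²/(2·9.81) = 36.95 m

h_f ≈ 37.0 m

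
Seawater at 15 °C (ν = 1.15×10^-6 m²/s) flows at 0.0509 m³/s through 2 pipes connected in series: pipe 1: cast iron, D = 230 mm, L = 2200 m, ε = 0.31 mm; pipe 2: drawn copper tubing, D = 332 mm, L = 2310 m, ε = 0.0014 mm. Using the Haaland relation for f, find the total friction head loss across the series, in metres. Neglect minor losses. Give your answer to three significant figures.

H ≈ 18.1 m

Pipe 1: V = 1.225 m/s, Re = 2.45×10^5, ε/D = 0.00135, f = 0.02203, h_1 = f(L/D)V²/2g = 16.12 m
Pipe 2: V = 0.5880 m/s, Re = 1.70×10^5, ε/D = 4.22×10^-6, f = 0.01603, h_2 = f(L/D)V²/2g = 1.965 m
Series → Q common, losses add: H = Σh = 18.08 m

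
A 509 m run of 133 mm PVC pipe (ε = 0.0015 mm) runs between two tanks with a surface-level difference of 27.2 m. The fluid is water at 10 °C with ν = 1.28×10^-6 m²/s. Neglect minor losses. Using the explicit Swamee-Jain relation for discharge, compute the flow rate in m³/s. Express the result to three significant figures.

Swamee-Jain (Type II): Q = -0.965·√(gD⁵h_f/L)·ln[ε/(3.7D) + √(3.17ν²L/(gD³h_f))]
√(gD⁵h_f/L) = √(9.81·0.133⁵·27.2/509) = 0.004671
ε/(3.7D) = 3.05×10^-6; √(3.17ν²L/(gD³h_f)) = 6.49×10^-5
Q = -0.965·0.004671·ln(6.794×10^-5) = 0.04326 m³/s
Check: V = 3.11 m/s, Re = 3.24×10^5, f = 0.01431, h_f = 27.1 m ≈ 27.2 m ✓

Q ≈ 0.0433 m³/s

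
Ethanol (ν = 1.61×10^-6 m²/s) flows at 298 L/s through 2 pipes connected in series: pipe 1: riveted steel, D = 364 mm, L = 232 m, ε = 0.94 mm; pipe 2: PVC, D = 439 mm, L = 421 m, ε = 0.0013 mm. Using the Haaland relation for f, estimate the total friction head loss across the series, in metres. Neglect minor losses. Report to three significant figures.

Pipe 1: V = 2.864 m/s, Re = 6.47×10^5, ε/D = 0.00258, f = 0.02536, h_1 = f(L/D)V²/2g = 6.755 m
Pipe 2: V = 1.969 m/s, Re = 5.37×10^5, ε/D = 2.96×10^-6, f = 0.01293, h_2 = f(L/D)V²/2g = 2.450 m
Series → Q common, losses add: H = Σh = 9.205 m

H ≈ 9.21 m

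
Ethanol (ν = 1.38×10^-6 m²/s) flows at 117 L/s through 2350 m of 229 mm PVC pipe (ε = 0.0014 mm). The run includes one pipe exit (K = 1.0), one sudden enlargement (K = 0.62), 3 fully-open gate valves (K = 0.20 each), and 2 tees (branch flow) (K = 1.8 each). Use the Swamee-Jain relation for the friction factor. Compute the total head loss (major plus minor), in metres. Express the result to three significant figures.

H_L ≈ 58.6 m

V = 4Q/(πD²) = 2.841 m/s; V²/2g = 0.4113 m
Re = 4.71×10^5, ε/D = 6.11×10^-6 → f = 0.01333 (Swamee-Jain)
Major: h_f = f(L/D)·V²/2g = 0.01333·10262·0.4113 = 56.24 m
Minor: ΣK = 5.82; h_m = ΣK·V²/2g = 2.394 m
Total H_L = 56.24 + 2.394 = 58.63 m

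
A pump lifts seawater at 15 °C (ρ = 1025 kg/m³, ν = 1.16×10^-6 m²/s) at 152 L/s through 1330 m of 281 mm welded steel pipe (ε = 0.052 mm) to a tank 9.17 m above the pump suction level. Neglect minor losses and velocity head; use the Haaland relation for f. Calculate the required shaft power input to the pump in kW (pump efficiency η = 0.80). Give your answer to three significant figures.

V = 4Q/(πD²) = 2.451 m/s; Re = 5.94×10^5; ε/D = 1.85×10^-4; f = 0.01494
h_f = f(L/D)V²/2g = 21.64 m
Total head H = z + h_f = 9.17 + 21.64 = 30.81 m
P_hyd = ρgQH = 1025·9.81·0.152·30.81 = 47.10 kW
P_shaft = P_hyd/η = 47.10/0.80 = 58.87 kW

P_shaft ≈ 58.9 kW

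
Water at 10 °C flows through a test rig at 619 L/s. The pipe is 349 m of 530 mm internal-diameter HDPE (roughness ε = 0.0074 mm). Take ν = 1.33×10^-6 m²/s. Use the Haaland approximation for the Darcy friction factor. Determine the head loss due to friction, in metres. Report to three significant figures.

h_f ≈ 3.08 m

V = 4Q/(πD²) = 4·0.619/(π·0.530²) = 2.806 m/s
Re = VD/ν = 2.806·0.530/1.33×10^-6 = 1.12×10^6 → turbulent
ε/D = 0.0074/530 = 1.40×10^-5
Haaland: f = 0.01165
h_f = f(L/D)V²/(2g) = 0.01165·(349/0.530)·2.806²/(2·9.81) = 3.078 m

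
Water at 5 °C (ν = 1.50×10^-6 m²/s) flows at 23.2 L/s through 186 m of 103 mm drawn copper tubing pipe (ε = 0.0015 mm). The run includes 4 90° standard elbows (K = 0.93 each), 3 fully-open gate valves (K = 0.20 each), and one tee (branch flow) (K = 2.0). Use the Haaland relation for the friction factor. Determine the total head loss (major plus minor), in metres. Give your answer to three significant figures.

V = 4Q/(πD²) = 2.784 m/s; V²/2g = 0.3951 m
Re = 1.91×10^5, ε/D = 1.46×10^-5 → f = 0.01572 (Haaland)
Major: h_f = f(L/D)·V²/2g = 0.01572·1806·0.3951 = 11.22 m
Minor: ΣK = 6.32; h_m = ΣK·V²/2g = 2.497 m
Total H_L = 11.22 + 2.497 = 13.72 m

H_L ≈ 13.7 m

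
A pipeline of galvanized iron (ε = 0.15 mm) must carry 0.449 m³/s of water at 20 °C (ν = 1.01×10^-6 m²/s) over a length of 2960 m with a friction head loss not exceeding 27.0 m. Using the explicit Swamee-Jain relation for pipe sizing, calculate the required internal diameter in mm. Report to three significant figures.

D ≈ 499 mm

Swamee-Jain (Type III): D = 0.66·[ε^1.25·(LQ²/(gh_f))^4.75 + ν·Q^9.4·(L/(gh_f))^5.2]^0.04
LQ²/(gh_f) = 2.253; L/(gh_f) = 11.18
Term 1 = ε^1.25·(…)^4.75 = 7.86×10^-4; Term 2 = ν·Q^9.4·(…)^5.2 = 1.54×10^-4
D = 0.66·(7.86×10^-4 + 1.54×10^-4)^0.04 = 0.4994 m = 499 mm
Check: V = 2.29 m/s, Re = 1.13×10^6, f = 0.01568, h_f = 24.9 m ≈ 27.0 m ✓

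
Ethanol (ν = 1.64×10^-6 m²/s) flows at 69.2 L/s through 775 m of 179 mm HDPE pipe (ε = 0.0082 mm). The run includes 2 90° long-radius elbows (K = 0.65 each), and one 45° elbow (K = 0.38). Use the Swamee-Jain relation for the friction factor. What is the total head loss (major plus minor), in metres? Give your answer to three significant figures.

V = 4Q/(πD²) = 2.750 m/s; V²/2g = 0.3854 m
Re = 3.00×10^5, ε/D = 4.58×10^-5 → f = 0.01489 (Swamee-Jain)
Major: h_f = f(L/D)·V²/2g = 0.01489·4330·0.3854 = 24.85 m
Minor: ΣK = 1.68; h_m = ΣK·V²/2g = 0.6475 m
Total H_L = 24.85 + 0.6475 = 25.49 m

H_L ≈ 25.5 m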